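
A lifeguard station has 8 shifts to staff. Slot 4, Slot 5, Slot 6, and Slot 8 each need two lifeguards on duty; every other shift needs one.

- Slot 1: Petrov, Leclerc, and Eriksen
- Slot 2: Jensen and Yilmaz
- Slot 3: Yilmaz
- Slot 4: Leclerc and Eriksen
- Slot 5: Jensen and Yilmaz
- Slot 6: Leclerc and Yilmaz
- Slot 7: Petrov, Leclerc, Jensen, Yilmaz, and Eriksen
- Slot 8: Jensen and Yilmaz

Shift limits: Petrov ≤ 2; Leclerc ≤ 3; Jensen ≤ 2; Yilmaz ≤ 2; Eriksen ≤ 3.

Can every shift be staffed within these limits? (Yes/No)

No

Total capacity is 12 and 12 slots are needed, so capacity alone doesn't rule it out.
Shifts {Slot 2, Slot 5, Slot 8} need 5 worker-slots in total, but the lifeguards available for any of those shifts (Jensen and Yilmaz) can supply at most 4 among them. So no valid schedule exists.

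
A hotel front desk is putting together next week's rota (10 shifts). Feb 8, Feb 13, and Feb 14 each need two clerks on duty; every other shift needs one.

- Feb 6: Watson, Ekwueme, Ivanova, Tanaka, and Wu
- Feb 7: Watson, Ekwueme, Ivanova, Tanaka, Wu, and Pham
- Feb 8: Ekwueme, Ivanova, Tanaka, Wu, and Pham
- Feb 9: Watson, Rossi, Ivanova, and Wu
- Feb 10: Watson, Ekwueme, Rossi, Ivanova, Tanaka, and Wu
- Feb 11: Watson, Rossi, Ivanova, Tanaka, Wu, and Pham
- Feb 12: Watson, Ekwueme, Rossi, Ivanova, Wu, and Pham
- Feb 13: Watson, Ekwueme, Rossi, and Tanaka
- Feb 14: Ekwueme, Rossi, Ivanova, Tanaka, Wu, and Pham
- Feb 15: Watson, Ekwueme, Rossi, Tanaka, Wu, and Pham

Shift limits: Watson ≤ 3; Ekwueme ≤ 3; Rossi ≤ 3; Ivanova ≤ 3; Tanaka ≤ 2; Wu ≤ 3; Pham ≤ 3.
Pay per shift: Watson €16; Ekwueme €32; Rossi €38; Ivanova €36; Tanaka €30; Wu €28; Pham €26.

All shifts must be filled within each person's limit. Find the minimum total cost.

Picking the cheapest available clerk for each shift independently would cost €266, but that ignores the shift limits.
An optimal schedule: Feb 6→Watson, Feb 7→Watson, Feb 8→Wu+Tanaka, Feb 9→Watson, Feb 10→Wu, Feb 11→Pham, Feb 12→Pham, Feb 13→Tanaka+Ekwueme, Feb 14→Wu+Ekwueme, Feb 15→Pham.
Total: 16 + 16 + 28 + 30 + 16 + 28 + 26 + 26 + 30 + 32 + 28 + 32 + 26 = €334.

€334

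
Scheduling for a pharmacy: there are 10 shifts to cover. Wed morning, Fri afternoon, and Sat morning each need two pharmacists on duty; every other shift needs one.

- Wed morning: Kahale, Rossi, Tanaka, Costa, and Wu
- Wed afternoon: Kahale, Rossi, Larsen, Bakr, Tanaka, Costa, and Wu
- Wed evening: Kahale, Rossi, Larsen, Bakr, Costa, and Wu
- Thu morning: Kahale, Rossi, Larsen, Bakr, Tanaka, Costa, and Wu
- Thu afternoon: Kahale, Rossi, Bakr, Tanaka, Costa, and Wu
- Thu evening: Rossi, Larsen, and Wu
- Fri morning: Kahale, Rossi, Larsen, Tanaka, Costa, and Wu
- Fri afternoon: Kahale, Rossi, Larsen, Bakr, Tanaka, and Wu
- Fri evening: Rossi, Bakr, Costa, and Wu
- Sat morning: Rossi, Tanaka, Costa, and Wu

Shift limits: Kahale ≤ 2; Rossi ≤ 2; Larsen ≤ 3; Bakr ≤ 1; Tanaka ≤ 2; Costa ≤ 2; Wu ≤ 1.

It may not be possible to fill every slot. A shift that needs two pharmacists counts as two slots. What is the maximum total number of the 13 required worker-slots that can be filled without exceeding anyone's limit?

Total capacity across all pharmacists is 2+2+3+1+2+2+1 = 13, and 13 slots are needed, so at most 13 can be filled.
An assignment achieving 13: Wed morning→Kahale+Tanaka, Wed afternoon→Larsen, Wed evening→Kahale, Thu morning→Costa, Thu afternoon→Bakr, Thu evening→Rossi, Fri morning→Larsen, Fri afternoon→Larsen+Wu, Fri evening→Rossi, Sat morning→Tanaka+Costa.
Loads: Kahale 2/2, Rossi 2/2, Larsen 3/3, Bakr 1/1, Tanaka 2/2, Costa 2/2, Wu 1/1.

13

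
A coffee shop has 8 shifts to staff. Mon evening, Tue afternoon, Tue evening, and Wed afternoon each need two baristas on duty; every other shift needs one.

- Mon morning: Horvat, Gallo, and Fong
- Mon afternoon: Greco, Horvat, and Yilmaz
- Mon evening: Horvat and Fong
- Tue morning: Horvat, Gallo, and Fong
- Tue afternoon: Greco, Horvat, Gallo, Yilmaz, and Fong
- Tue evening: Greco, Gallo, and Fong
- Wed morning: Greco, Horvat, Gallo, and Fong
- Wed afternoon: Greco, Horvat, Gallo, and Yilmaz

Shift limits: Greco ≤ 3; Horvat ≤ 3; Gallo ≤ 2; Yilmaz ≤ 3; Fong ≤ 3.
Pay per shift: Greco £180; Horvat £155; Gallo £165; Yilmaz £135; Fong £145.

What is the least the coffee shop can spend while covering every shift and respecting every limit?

Mon evening can only be covered by Horvat and Fong, so that assignment is forced.
Picking the cheapest available barista for each shift independently would cost £1750, but that ignores the shift limits.
An optimal schedule: Mon morning→Fong, Mon afternoon→Yilmaz, Mon evening→Fong+Horvat, Tue morning→Fong, Tue afternoon→Yilmaz+Gallo, Tue evening→Gallo+Greco, Wed morning→Horvat, Wed afternoon→Yilmaz+Horvat.
Total: 145 + 135 + 145 + 155 + 145 + 135 + 165 + 165 + 180 + 155 + 135 + 155 = £1815.

£1815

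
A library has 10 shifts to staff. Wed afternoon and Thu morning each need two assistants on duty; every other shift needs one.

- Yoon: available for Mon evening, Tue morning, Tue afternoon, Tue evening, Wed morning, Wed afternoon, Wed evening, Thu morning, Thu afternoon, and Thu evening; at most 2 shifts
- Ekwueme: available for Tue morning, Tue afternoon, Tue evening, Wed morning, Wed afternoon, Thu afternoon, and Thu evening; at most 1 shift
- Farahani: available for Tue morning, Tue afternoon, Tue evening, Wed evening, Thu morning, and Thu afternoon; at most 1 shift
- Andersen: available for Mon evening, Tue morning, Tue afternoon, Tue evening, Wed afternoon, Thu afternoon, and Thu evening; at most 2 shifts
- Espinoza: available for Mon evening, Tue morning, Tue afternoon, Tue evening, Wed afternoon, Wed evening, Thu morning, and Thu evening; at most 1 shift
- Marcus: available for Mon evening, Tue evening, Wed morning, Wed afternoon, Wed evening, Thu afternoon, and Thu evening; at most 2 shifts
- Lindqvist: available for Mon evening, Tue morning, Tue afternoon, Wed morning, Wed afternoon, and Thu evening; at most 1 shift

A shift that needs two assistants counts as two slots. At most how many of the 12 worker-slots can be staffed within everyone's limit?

10

Total capacity across all assistants is 2+1+1+2+1+2+1 = 10, and 12 slots are needed, so at most 10 can be filled.
An assignment achieving 10: Mon evening→Andersen, Tue morning→Andersen, Tue afternoon→Lindqvist, Tue evening→Marcus, Wed morning→Yoon, Wed afternoon→Marcus, Wed evening→Espinoza, Thu morning→Yoon+Farahani, Thu afternoon→Ekwueme.
Loads: Yoon 2/2, Ekwueme 1/1, Farahani 1/1, Andersen 2/2, Espinoza 1/1, Marcus 2/2, Lindqvist 1/1.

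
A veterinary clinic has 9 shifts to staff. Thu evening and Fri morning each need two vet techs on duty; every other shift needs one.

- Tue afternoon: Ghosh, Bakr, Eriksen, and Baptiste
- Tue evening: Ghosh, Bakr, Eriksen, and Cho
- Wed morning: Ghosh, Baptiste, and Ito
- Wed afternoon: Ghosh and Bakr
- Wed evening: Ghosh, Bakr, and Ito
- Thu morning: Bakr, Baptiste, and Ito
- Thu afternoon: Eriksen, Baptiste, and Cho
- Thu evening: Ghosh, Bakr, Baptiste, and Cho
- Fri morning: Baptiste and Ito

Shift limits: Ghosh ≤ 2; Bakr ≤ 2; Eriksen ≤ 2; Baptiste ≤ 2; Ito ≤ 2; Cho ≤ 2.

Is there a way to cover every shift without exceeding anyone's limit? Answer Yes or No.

Fri morning can only be covered by Baptiste and Ito, so that assignment is forced.
One valid schedule: Tue afternoon→Eriksen, Tue evening→Cho, Wed morning→Ghosh, Wed afternoon→Ghosh, Wed evening→Bakr, Thu morning→Bakr, Thu afternoon→Eriksen, Thu evening→Baptiste+Cho, Fri morning→Baptiste+Ito.
Loads: Ghosh 2/2, Bakr 2/2, Eriksen 2/2, Baptiste 2/2, Ito 1/2, Cho 2/2 — all within limits.

Yes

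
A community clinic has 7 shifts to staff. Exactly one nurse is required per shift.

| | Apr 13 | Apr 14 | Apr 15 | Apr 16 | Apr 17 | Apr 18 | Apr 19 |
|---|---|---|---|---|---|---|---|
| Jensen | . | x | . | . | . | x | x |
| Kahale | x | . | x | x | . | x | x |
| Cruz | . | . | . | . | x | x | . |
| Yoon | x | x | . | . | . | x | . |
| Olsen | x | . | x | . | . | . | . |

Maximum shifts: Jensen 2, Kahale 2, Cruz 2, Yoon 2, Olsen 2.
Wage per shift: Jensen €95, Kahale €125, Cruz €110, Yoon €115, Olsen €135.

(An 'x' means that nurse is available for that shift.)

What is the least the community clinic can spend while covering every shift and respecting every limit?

€775

Apr 16 can only be covered by Kahale, so that assignment is forced.
Apr 17 can only be covered by Cruz, so that assignment is forced.
Picking the cheapest available nurse for each shift independently would cost €760, but that ignores the shift limits.
An optimal schedule: Apr 13→Yoon, Apr 14→Jensen, Apr 15→Kahale, Apr 16→Kahale, Apr 17→Cruz, Apr 18→Cruz, Apr 19→Jensen.
Total: 115 + 95 + 125 + 125 + 110 + 110 + 95 = €775.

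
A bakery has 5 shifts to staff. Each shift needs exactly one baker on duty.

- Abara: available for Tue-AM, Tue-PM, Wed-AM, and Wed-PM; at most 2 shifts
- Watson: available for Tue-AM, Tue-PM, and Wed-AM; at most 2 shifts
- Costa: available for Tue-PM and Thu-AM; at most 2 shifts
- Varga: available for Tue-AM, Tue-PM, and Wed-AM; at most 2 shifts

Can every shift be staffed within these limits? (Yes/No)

Yes

Wed-PM can only be covered by Abara, so that assignment is forced.
Thu-AM can only be covered by Costa, so that assignment is forced.
One valid schedule: Tue-AM→Abara, Tue-PM→Watson, Wed-AM→Watson, Wed-PM→Abara, Thu-AM→Costa.
Loads: Abara 2/2, Watson 2/2, Costa 1/2, Varga 0/2 — all within limits.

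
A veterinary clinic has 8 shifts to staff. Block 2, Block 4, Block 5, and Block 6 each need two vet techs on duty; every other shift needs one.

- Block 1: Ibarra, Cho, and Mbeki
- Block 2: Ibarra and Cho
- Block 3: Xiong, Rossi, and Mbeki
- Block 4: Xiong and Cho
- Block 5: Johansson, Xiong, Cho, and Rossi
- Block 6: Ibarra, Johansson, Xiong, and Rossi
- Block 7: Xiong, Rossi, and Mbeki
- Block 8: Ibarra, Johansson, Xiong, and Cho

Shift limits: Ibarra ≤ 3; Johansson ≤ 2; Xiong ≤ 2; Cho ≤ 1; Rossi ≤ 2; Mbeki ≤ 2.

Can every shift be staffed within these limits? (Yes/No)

No

Total capacity is 12 and 12 slots are needed, so capacity alone doesn't rule it out.
Shifts {Block 2, Block 4} need 4 worker-slots in total, but the vet techs available for any of those shifts (Ibarra, Xiong, and Cho) can supply at most 3 among them. So no valid schedule exists.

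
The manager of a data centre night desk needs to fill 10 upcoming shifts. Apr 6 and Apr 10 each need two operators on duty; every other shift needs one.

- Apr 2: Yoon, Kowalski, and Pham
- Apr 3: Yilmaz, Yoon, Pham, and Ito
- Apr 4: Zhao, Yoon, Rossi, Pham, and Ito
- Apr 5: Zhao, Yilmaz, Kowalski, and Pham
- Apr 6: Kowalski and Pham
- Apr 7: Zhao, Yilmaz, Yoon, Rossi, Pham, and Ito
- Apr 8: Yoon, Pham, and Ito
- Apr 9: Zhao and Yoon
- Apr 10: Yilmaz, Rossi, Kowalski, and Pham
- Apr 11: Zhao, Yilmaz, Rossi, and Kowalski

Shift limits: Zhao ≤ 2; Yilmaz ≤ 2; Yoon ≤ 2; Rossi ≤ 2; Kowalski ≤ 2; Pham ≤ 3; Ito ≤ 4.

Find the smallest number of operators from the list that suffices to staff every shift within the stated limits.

12 slots to fill and no one can take more than 4, so at least ⌈12/4⌉ = 3 operators are needed.
Any 4 operators together have capacity at most 4+3+2+2 = 11 < 12 slots, so 4 can never suffice.
Zhao, Yilmaz, Kowalski, Pham, and Ito alone can cover everything: Apr 2→Kowalski, Apr 3→Ito, Apr 4→Ito, Apr 5→Yilmaz, Apr 6→Kowalski+Pham, Apr 7→Ito, Apr 8→Pham, Apr 9→Zhao, Apr 10→Yilmaz+Pham, Apr 11→Zhao.

5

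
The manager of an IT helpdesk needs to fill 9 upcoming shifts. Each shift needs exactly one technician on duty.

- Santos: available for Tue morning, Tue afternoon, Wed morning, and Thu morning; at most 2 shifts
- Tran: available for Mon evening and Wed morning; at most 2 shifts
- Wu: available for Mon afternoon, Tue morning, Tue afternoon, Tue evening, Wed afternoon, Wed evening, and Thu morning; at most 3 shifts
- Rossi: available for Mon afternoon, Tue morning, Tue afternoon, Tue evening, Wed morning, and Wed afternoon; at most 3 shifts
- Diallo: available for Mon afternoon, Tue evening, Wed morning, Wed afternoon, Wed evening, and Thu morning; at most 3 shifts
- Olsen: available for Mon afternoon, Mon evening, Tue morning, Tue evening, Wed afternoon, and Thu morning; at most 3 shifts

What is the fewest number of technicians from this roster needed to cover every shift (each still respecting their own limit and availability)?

9 slots to fill and no one can take more than 3, so at least ⌈9/3⌉ = 3 technicians are needed.
Wu, Rossi, and Olsen alone can cover everything: Mon afternoon→Rossi, Mon evening→Olsen, Tue morning→Rossi, Tue afternoon→Wu, Tue evening→Olsen, Wed morning→Rossi, Wed afternoon→Olsen, Wed evening→Wu, Thu morning→Wu.

3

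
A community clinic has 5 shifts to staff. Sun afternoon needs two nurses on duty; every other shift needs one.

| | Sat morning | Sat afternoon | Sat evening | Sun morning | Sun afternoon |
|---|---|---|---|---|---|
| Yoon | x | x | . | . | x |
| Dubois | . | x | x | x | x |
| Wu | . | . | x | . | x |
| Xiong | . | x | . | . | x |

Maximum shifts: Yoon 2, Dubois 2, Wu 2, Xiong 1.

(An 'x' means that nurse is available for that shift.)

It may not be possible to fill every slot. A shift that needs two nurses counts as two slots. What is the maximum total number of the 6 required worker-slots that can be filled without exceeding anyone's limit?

Total capacity across all nurses is 2+2+2+1 = 7, and 6 slots are needed, so at most 6 can be filled.
An assignment achieving 6: Sat morning→Yoon, Sat afternoon→Yoon, Sat evening→Dubois, Sun morning→Dubois, Sun afternoon→Wu+Xiong.
Loads: Yoon 2/2, Dubois 2/2, Wu 1/2, Xiong 1/1.

6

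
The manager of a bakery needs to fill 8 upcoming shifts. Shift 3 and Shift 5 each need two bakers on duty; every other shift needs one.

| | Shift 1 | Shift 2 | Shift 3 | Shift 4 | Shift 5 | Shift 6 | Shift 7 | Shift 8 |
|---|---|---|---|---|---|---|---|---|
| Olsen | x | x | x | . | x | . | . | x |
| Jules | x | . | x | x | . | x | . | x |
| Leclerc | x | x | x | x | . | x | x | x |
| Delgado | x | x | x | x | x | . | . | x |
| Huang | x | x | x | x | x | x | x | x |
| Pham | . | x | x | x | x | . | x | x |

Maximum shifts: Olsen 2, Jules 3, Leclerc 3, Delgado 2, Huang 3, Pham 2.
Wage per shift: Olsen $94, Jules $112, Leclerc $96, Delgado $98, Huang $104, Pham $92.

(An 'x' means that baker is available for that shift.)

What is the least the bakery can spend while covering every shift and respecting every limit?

Picking the cheapest available baker for each shift independently would cost $930, but that ignores the shift limits.
An optimal schedule: Shift 1→Olsen, Shift 2→Pham, Shift 3→Delgado+Huang, Shift 4→Leclerc, Shift 5→Olsen+Delgado, Shift 6→Leclerc, Shift 7→Pham, Shift 8→Leclerc.
Total: 94 + 92 + 98 + 104 + 96 + 94 + 98 + 96 + 92 + 96 = $960.

$960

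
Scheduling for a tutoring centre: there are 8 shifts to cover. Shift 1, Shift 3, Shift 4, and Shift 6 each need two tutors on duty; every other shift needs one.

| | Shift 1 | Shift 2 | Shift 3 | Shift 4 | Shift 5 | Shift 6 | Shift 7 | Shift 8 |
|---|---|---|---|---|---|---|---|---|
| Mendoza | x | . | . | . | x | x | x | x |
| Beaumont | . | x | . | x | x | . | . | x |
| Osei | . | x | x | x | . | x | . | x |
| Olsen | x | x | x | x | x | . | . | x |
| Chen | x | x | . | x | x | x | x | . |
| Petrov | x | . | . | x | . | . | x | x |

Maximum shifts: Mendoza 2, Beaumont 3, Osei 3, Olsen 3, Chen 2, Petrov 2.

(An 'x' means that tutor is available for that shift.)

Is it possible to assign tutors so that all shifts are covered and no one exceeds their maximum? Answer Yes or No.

Shift 3 can only be covered by Osei and Olsen, so that assignment is forced.
One valid schedule: Shift 1→Olsen+Chen, Shift 2→Beaumont, Shift 3→Osei+Olsen, Shift 4→Osei+Olsen, Shift 5→Beaumont, Shift 6→Mendoza+Osei, Shift 7→Mendoza, Shift 8→Beaumont.
Loads: Mendoza 2/2, Beaumont 3/3, Osei 3/3, Olsen 3/3, Chen 1/2, Petrov 0/2 — all within limits.

Yes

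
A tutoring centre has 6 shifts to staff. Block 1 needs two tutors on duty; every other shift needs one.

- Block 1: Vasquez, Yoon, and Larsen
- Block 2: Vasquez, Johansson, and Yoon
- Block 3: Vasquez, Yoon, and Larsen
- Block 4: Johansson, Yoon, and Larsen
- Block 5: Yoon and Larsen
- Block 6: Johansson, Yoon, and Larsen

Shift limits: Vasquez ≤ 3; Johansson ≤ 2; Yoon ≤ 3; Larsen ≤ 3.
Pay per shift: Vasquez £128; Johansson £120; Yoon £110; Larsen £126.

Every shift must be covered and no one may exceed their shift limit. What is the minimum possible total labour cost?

Picking the cheapest available tutor for each shift independently would cost £786, but that ignores the shift limits.
An optimal schedule: Block 1→Yoon+Larsen, Block 2→Yoon, Block 3→Larsen, Block 4→Johansson, Block 5→Yoon, Block 6→Johansson.
Total: 110 + 126 + 110 + 126 + 120 + 110 + 120 = £822.

£822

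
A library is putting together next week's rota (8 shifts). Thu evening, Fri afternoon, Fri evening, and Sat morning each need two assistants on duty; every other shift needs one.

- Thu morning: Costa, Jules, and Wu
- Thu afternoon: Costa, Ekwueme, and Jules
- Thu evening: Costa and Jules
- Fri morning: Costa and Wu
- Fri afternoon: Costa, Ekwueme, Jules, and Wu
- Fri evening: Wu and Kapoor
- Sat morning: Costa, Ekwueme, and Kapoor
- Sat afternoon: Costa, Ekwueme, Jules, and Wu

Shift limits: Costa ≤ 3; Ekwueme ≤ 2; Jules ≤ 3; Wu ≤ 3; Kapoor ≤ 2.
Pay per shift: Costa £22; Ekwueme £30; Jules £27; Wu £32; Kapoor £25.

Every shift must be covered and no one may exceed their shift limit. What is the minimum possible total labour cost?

£321

Thu evening can only be covered by Costa and Jules, so that assignment is forced.
Fri evening can only be covered by Wu and Kapoor, so that assignment is forced.
Picking the cheapest available assistant for each shift independently would cost £290, but that ignores the shift limits.
An optimal schedule: Thu morning→Costa, Thu afternoon→Ekwueme, Thu evening→Costa+Jules, Fri morning→Costa, Fri afternoon→Jules+Wu, Fri evening→Wu+Kapoor, Sat morning→Ekwueme+Kapoor, Sat afternoon→Jules.
Total: 22 + 30 + 22 + 27 + 22 + 27 + 32 + 32 + 25 + 30 + 25 + 27 = £321.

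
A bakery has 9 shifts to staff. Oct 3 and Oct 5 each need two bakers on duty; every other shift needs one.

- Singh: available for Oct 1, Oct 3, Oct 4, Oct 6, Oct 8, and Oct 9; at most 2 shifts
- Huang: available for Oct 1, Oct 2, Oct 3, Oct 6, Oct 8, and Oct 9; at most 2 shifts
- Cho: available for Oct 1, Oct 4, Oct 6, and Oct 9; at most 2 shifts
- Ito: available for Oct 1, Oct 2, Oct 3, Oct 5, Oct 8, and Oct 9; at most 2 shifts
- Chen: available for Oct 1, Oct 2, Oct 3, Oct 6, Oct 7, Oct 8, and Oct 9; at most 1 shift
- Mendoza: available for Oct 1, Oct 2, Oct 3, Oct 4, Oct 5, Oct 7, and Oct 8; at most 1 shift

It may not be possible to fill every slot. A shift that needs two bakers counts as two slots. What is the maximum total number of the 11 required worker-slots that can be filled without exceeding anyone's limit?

Total capacity across all bakers is 2+2+2+2+1+1 = 10, and 11 slots are needed, so at most 10 can be filled.
An assignment achieving 10: Oct 1→Cho, Oct 2→Huang, Oct 3→Huang+Ito, Oct 4→Singh, Oct 5→Ito+Mendoza, Oct 6→Singh, Oct 7→Chen, Oct 9→Cho.
Loads: Singh 2/2, Huang 2/2, Cho 2/2, Ito 2/2, Chen 1/1, Mendoza 1/1.

10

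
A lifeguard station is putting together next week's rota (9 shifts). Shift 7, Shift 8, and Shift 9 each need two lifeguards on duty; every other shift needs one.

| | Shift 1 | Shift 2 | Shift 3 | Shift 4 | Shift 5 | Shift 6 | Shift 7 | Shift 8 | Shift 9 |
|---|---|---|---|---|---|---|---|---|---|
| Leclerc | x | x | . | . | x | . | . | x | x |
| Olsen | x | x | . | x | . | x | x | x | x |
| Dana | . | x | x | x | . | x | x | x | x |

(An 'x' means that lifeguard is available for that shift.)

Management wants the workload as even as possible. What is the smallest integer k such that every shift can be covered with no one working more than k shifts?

4

With 3 lifeguards and 12 worker-slots to fill, someone must work at least ⌈12/3⌉ = 4 shifts, so k ≥ 4.
k = 4 works: Shift 1→Leclerc, Shift 2→Leclerc, Shift 3→Dana, Shift 4→Olsen, Shift 5→Leclerc, Shift 6→Olsen, Shift 7→Olsen+Dana, Shift 8→Leclerc+Dana, Shift 9→Olsen+Dana.
Loads: Leclerc 4, Olsen 4, Dana 4 — all ≤ 4.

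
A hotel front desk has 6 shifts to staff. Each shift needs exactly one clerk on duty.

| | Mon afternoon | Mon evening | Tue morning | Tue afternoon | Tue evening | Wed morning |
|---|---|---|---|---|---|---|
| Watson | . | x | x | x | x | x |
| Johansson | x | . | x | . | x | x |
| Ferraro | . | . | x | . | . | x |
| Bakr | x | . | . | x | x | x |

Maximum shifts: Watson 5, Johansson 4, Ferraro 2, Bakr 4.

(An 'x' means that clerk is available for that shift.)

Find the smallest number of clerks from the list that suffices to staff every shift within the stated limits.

2

6 slots to fill and no one can take more than 5, so at least ⌈6/5⌉ = 2 clerks are needed.
Watson and Johansson alone can cover everything: Mon afternoon→Johansson, Mon evening→Watson, Tue morning→Watson, Tue afternoon→Watson, Tue evening→Watson, Wed morning→Watson.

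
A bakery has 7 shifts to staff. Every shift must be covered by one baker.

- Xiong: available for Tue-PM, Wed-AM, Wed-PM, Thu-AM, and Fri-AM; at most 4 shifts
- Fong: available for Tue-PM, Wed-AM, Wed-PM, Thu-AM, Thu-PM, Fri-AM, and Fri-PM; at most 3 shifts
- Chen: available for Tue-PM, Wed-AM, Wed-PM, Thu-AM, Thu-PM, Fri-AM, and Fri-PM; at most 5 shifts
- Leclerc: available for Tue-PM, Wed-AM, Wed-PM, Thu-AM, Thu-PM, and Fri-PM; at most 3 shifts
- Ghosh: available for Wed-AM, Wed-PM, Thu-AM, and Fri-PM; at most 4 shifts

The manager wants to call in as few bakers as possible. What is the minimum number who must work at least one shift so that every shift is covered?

2

7 slots to fill and no one can take more than 5, so at least ⌈7/5⌉ = 2 bakers are needed.
Xiong and Fong alone can cover everything: Tue-PM→Xiong, Wed-AM→Xiong, Wed-PM→Xiong, Thu-AM→Xiong, Thu-PM→Fong, Fri-AM→Fong, Fri-PM→Fong.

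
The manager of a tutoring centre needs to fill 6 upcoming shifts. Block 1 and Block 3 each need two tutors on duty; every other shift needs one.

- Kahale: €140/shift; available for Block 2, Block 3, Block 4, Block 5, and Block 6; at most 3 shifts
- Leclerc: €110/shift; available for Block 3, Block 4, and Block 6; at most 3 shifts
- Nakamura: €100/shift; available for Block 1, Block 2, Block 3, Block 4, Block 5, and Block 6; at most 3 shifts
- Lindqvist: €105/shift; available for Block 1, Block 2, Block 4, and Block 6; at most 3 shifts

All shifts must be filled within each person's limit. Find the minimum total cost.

Block 1 can only be covered by Nakamura and Lindqvist, so that assignment is forced.
Picking the cheapest available tutor for each shift independently would cost €815, but that ignores the shift limits.
An optimal schedule: Block 1→Nakamura+Lindqvist, Block 2→Lindqvist, Block 3→Nakamura+Leclerc, Block 4→Lindqvist, Block 5→Nakamura, Block 6→Leclerc.
Total: 100 + 105 + 105 + 100 + 110 + 105 + 100 + 110 = €835.

€835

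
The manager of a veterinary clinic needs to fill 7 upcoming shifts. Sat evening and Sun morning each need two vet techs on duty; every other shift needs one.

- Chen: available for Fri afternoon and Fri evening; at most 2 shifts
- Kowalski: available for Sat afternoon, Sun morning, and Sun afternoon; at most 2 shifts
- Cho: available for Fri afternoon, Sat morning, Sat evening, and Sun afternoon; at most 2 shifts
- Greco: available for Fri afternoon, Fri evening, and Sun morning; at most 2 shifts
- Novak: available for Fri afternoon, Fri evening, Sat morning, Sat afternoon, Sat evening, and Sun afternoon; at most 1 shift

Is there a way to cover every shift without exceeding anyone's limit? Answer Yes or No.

No

Total capacity is 9 and 9 slots are needed, so capacity alone doesn't rule it out.
Shifts {Sat morning, Sat afternoon, Sat evening, Sun morning, Sun afternoon} need 7 worker-slots in total, but the vet techs available for any of those shifts (Kowalski, Cho, Greco, and Novak) can supply at most 6 among them. So no valid schedule exists.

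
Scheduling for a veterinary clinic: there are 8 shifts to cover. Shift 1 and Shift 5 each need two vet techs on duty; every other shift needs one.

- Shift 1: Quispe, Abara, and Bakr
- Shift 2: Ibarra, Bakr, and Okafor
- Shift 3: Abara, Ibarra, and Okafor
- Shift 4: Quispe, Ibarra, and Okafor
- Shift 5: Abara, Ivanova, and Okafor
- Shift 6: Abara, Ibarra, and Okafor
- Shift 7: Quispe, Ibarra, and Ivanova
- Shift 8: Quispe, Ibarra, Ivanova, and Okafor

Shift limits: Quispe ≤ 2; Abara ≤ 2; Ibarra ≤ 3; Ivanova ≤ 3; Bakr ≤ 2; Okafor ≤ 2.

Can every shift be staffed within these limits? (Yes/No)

One valid schedule: Shift 1→Quispe+Abara, Shift 2→Ibarra, Shift 3→Abara, Shift 4→Quispe, Shift 5→Ivanova+Okafor, Shift 6→Ibarra, Shift 7→Ibarra, Shift 8→Ivanova.
Loads: Quispe 2/2, Abara 2/2, Ibarra 3/3, Ivanova 2/3, Bakr 0/2, Okafor 1/2 — all within limits.

Yes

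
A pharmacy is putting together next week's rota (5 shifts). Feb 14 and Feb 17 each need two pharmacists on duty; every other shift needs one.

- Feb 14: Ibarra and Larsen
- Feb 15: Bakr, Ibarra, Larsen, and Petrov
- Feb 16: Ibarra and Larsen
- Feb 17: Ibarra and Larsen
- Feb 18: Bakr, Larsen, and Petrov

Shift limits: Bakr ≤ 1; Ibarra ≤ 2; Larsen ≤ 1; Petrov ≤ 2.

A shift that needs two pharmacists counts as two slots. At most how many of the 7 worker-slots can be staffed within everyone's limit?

5

Total capacity across all pharmacists is 1+2+1+2 = 6, and 7 slots are needed, so at most 6 can be filled.
Shifts {Feb 14, Feb 17} need 4 slots but only Ibarra and Larsen are available for them, supplying at most 3 — so at least 1 slot must go unfilled.
An assignment achieving 5: Feb 14→Ibarra+Larsen, Feb 15→Petrov, Feb 16→Ibarra, Feb 18→Bakr.
Loads: Bakr 1/1, Ibarra 2/2, Larsen 1/1, Petrov 1/2.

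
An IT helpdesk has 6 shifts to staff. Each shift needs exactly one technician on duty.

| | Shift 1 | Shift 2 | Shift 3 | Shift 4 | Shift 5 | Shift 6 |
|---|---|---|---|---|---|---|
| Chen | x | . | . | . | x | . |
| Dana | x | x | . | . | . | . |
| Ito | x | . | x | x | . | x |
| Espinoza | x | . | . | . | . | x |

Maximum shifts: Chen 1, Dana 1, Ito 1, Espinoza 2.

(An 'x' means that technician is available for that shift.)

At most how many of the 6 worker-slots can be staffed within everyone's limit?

Total capacity across all technicians is 1+1+1+2 = 5, and 6 slots are needed, so at most 5 can be filled.
An assignment achieving 5: Shift 1→Espinoza, Shift 2→Dana, Shift 3→Ito, Shift 5→Chen, Shift 6→Espinoza.
Loads: Chen 1/1, Dana 1/1, Ito 1/1, Espinoza 2/2.

5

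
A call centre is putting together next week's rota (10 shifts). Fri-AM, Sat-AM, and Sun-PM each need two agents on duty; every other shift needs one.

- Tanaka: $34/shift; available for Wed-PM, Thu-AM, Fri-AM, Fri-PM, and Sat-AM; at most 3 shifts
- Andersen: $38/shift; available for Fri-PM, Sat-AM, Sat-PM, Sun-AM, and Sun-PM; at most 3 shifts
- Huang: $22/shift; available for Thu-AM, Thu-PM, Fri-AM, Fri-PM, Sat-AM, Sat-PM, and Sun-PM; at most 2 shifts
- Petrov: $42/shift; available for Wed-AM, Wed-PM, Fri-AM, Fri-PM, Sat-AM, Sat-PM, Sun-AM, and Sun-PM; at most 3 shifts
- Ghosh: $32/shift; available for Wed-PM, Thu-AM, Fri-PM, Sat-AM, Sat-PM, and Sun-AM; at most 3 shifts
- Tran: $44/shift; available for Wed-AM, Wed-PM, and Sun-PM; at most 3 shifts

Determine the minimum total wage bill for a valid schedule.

$440

Thu-PM can only be covered by Huang, so that assignment is forced.
Picking the cheapest available agent for each shift independently would cost $364, but that ignores the shift limits.
An optimal schedule: Wed-AM→Petrov, Wed-PM→Ghosh, Thu-AM→Ghosh, Thu-PM→Huang, Fri-AM→Huang+Tanaka, Fri-PM→Tanaka, Sat-AM→Tanaka+Andersen, Sat-PM→Andersen, Sun-AM→Ghosh, Sun-PM→Andersen+Petrov.
Total: 42 + 32 + 32 + 22 + 22 + 34 + 34 + 34 + 38 + 38 + 32 + 38 + 42 = $440.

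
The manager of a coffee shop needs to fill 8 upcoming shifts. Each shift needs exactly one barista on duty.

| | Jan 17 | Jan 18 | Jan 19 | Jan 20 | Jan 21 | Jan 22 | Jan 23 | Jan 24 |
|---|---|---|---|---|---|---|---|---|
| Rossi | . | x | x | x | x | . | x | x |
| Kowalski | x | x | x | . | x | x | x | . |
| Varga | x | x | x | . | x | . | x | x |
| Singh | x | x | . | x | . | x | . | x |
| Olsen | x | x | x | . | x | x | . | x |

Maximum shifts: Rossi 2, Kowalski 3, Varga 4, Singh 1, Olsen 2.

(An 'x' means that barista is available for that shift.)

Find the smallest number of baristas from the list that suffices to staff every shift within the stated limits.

8 slots to fill and no one can take more than 4, so at least ⌈8/4⌉ = 2 baristas are needed.
Any 2 baristas together have capacity at most 4+3 = 7 < 8 slots, so 2 can never suffice.
Rossi, Kowalski, and Varga alone can cover everything: Jan 17→Kowalski, Jan 18→Kowalski, Jan 19→Varga, Jan 20→Rossi, Jan 21→Varga, Jan 22→Kowalski, Jan 23→Varga, Jan 24→Rossi.

3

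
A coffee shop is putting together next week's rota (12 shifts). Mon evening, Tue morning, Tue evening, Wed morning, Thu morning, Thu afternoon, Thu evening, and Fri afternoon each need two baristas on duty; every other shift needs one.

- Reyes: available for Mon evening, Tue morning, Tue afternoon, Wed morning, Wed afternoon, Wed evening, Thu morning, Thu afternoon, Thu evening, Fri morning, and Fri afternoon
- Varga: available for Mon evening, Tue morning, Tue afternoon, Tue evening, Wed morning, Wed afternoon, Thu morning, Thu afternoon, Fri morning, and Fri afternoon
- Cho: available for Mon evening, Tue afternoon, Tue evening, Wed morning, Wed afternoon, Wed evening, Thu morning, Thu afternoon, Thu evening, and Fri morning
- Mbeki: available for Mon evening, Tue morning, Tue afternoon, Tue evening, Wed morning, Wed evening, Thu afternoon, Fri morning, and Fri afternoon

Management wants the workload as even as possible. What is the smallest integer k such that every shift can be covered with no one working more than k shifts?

5

With 4 baristas and 20 worker-slots to fill, someone must work at least ⌈20/4⌉ = 5 shifts, so k ≥ 5.
k = 5 works: Mon evening→Cho+Mbeki, Tue morning→Reyes+Varga, Tue afternoon→Varga, Tue evening→Varga+Cho, Wed morning→Cho+Mbeki, Wed afternoon→Reyes, Wed evening→Reyes, Thu morning→Reyes+Varga, Thu afternoon→Cho+Mbeki, Thu evening→Reyes+Cho, Fri morning→Mbeki, Fri afternoon→Varga+Mbeki.
Loads: Reyes 5, Varga 5, Cho 5, Mbeki 5 — all ≤ 5.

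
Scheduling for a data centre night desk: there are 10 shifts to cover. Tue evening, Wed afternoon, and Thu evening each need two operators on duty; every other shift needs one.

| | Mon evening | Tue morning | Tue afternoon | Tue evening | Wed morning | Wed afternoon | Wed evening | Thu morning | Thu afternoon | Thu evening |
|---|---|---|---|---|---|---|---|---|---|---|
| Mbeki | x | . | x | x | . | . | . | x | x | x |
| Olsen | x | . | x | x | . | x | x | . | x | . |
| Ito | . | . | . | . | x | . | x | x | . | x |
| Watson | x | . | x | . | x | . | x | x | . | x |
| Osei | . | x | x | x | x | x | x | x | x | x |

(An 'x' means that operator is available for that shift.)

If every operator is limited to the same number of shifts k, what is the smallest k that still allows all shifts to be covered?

3

With 5 operators and 13 worker-slots to fill, someone must work at least ⌈13/5⌉ = 3 shifts, so k ≥ 3.
k = 3 works: Mon evening→Mbeki, Tue morning→Osei, Tue afternoon→Olsen, Tue evening→Mbeki+Olsen, Wed morning→Ito, Wed afternoon→Olsen+Osei, Wed evening→Ito, Thu morning→Ito, Thu afternoon→Mbeki, Thu evening→Watson+Osei.
Loads: Mbeki 3, Olsen 3, Ito 3, Watson 1, Osei 3 — all ≤ 3.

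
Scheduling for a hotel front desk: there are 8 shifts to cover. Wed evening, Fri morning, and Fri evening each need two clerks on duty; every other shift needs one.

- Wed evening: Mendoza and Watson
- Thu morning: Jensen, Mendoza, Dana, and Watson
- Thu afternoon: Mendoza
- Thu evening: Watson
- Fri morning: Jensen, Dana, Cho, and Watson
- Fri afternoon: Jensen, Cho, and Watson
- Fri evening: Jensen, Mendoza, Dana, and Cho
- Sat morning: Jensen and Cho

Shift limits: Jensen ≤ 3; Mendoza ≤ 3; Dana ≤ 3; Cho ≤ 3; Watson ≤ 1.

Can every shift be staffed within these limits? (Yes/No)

No

Total capacity is 13 and 11 slots are needed, so capacity alone doesn't rule it out.
Shifts {Wed evening, Thu evening} need 3 worker-slots in total, but the clerks available for any of those shifts (Mendoza and Watson) can supply at most 2 among them. So no valid schedule exists.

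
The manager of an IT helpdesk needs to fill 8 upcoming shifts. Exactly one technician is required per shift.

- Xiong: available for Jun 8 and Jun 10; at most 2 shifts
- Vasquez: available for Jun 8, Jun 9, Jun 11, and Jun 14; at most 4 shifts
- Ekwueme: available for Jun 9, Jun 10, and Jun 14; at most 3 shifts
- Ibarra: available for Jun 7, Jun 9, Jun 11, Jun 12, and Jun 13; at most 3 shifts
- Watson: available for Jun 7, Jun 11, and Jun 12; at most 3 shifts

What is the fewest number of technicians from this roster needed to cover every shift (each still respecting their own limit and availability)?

8 slots to fill and no one can take more than 4, so at least ⌈8/4⌉ = 2 technicians are needed.
Any 2 technicians together have capacity at most 4+3 = 7 < 8 slots, so 2 can never suffice.
Xiong, Vasquez, and Ibarra alone can cover everything: Jun 7→Ibarra, Jun 8→Xiong, Jun 9→Vasquez, Jun 10→Xiong, Jun 11→Vasquez, Jun 12→Ibarra, Jun 13→Ibarra, Jun 14→Vasquez.

3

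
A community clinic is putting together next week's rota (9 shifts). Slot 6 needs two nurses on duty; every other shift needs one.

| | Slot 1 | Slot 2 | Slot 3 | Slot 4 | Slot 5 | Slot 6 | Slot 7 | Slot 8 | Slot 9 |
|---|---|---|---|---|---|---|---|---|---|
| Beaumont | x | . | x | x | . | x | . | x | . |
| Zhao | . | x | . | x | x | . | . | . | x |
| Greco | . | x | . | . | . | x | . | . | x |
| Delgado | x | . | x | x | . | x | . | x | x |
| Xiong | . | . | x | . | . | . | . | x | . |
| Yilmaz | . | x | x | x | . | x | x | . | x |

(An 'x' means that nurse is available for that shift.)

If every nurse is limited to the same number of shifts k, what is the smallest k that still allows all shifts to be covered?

With 6 nurses and 10 worker-slots to fill, someone must work at least ⌈10/6⌉ = 2 shifts, so k ≥ 2.
k = 2 works: Slot 1→Beaumont, Slot 2→Zhao, Slot 3→Delgado, Slot 4→Delgado, Slot 5→Zhao, Slot 6→Greco+Yilmaz, Slot 7→Yilmaz, Slot 8→Beaumont, Slot 9→Greco.
Loads: Beaumont 2, Zhao 2, Greco 2, Delgado 2, Xiong 0, Yilmaz 2 — all ≤ 2.

2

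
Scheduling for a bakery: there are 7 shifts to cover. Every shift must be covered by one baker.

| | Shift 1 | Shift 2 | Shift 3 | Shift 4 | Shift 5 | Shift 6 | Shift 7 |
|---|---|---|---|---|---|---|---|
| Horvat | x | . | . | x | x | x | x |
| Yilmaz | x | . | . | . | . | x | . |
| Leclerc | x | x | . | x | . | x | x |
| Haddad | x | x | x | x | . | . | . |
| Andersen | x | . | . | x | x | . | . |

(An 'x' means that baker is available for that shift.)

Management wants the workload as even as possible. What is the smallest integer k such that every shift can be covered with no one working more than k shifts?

With 5 bakers and 7 worker-slots to fill, someone must work at least ⌈7/5⌉ = 2 shifts, so k ≥ 2.
k = 2 works: Shift 1→Yilmaz, Shift 2→Leclerc, Shift 3→Haddad, Shift 4→Leclerc, Shift 5→Horvat, Shift 6→Yilmaz, Shift 7→Horvat.
Loads: Horvat 2, Yilmaz 2, Leclerc 2, Haddad 1, Andersen 0 — all ≤ 2.

2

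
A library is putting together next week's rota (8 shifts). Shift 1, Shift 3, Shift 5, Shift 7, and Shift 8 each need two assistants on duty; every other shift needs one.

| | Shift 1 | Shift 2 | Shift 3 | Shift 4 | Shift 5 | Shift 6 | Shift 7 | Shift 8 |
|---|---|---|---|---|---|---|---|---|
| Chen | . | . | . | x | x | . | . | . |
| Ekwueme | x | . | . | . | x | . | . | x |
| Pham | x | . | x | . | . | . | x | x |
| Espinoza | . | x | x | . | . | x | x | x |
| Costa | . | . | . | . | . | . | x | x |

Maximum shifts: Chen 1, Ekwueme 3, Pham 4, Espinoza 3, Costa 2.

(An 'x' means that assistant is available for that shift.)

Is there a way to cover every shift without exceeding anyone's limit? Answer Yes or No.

Total capacity is 13 and 13 slots are needed, so capacity alone doesn't rule it out.
Shifts {Shift 4, Shift 5} need 3 worker-slots in total, but the assistants available for any of those shifts (Chen and Ekwueme) can supply at most 2 among them. So no valid schedule exists.

No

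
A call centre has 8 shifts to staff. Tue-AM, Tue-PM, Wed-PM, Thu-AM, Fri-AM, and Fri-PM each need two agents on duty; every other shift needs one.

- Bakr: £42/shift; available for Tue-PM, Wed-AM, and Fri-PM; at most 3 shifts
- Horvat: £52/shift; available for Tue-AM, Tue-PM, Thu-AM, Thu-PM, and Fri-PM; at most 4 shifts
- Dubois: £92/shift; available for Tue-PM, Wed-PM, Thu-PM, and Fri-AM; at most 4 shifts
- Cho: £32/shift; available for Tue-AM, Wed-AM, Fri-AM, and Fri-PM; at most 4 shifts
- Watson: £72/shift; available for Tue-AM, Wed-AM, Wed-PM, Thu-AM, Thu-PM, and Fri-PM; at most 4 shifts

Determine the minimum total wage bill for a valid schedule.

£748

Wed-PM can only be covered by Dubois and Watson, so that assignment is forced.
Thu-AM can only be covered by Horvat and Watson, so that assignment is forced.
Fri-AM can only be covered by Dubois and Cho, so that assignment is forced.
Picking the cheapest available agent for each shift independently would cost £748, and that bound is achievable.
An optimal schedule: Tue-AM→Cho+Horvat, Tue-PM→Bakr+Horvat, Wed-AM→Cho, Wed-PM→Watson+Dubois, Thu-AM→Horvat+Watson, Thu-PM→Horvat, Fri-AM→Cho+Dubois, Fri-PM→Cho+Bakr.
Total: 32 + 52 + 42 + 52 + 32 + 72 + 92 + 52 + 72 + 52 + 32 + 92 + 32 + 42 = £748.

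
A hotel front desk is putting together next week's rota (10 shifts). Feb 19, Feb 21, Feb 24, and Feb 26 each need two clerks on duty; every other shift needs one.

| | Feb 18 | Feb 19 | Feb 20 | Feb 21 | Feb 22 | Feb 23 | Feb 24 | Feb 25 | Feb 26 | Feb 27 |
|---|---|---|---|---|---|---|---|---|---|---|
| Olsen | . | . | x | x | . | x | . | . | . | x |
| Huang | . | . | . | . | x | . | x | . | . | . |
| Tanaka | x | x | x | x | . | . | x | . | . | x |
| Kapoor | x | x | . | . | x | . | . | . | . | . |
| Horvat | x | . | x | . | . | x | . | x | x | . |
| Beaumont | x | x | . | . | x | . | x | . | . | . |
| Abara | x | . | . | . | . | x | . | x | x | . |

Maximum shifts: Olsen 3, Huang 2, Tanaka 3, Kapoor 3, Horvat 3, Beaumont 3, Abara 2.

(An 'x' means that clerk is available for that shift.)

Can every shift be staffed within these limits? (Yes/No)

Feb 21 can only be covered by Olsen and Tanaka, so that assignment is forced.
Feb 26 can only be covered by Horvat and Abara, so that assignment is forced.
One valid schedule: Feb 18→Kapoor, Feb 19→Tanaka+Kapoor, Feb 20→Olsen, Feb 21→Olsen+Tanaka, Feb 22→Huang, Feb 23→Horvat, Feb 24→Huang+Tanaka, Feb 25→Horvat, Feb 26→Horvat+Abara, Feb 27→Olsen.
Loads: Olsen 3/3, Huang 2/2, Tanaka 3/3, Kapoor 2/3, Horvat 3/3, Beaumont 0/3, Abara 1/2 — all within limits.

Yes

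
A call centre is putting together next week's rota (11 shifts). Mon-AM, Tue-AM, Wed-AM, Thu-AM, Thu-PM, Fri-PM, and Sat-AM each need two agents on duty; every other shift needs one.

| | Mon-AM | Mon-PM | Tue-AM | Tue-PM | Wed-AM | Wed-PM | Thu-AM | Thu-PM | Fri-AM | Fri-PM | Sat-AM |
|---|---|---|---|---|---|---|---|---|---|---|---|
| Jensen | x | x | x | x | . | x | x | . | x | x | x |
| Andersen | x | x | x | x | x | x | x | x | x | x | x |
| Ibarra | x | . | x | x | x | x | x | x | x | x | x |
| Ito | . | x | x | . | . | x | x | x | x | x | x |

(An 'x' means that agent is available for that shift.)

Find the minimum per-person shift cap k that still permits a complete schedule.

5

With 4 agents and 18 worker-slots to fill, someone must work at least ⌈18/4⌉ = 5 shifts, so k ≥ 5.
k = 5 works: Mon-AM→Jensen+Andersen, Mon-PM→Jensen, Tue-AM→Andersen+Ibarra, Tue-PM→Jensen, Wed-AM→Andersen+Ibarra, Wed-PM→Jensen, Thu-AM→Andersen+Ito, Thu-PM→Andersen+Ibarra, Fri-AM→Jensen, Fri-PM→Ibarra+Ito, Sat-AM→Ibarra+Ito.
Loads: Jensen 5, Andersen 5, Ibarra 5, Ito 3 — all ≤ 5.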